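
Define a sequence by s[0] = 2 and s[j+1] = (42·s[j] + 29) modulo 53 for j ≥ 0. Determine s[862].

Computing terms: s[0] = 2,  s[1] = 7,  s[2] = 5,  s[3] = 27,  s[4] = 50,  s[5] = 9,  s[6] = 36,  s[7] = 4,  s[8] = 38,  s[9] = 35,  s[10] = 15,  s[11] = 23,  s[12] = 41,  s[13] = 2.
The sequence repeats with period 13.
(862 - 0) mod 13 = 4, so s[862] = s[4] = 50.

50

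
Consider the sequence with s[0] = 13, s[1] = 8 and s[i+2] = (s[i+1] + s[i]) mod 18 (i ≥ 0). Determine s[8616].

13

We have s[0] = 13, s[1] = 8, s[2] = 3, s[3] = 11, s[4] = 14, s[5] = 7, s[6] = 3, s[7] = 10, s[8] = 13, s[9] = 5, s[10] = 0, s[11] = 5, s[12] = 5, s[13] = 10, s[14] = 15, s[15] = 7, s[16] = 4, s[17] = 11, s[18] = 15, s[19] = 8, s[20] = 5, s[21] = 13, s[22] = 0, s[23] = 13, s[24] = 13, s[25] = 8.
The sequence repeats with period 24.
(8616 - 0) mod 24 = 0, so s[8616] = s[0] = 13.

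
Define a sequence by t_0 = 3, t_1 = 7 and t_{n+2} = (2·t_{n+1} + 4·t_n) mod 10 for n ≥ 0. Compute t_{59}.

4

Computing terms: t_0 = 3, t_1 = 7, t_2 = 6, t_3 = 0, t_4 = 4, t_5 = 8, t_6 = 2, t_7 = 6, t_8 = 0.
Since (t_7, t_8) = (t_2, t_3) = (6, 0) (two consecutive terms determine the rest), the sequence is eventually periodic: after a pre-period of length 2 it cycles with period 5.
For n ≥ 2, t_n depends only on (n - 2) mod 5. (59 - 2) mod 5 = 2, so t_{59} = t_4 = 4.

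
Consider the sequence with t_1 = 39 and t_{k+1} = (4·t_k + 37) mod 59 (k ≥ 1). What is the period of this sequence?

Listing terms: t_1 = 39,  t_2 = 16,  t_3 = 42,  t_4 = 28,  t_5 = 31,  t_6 = 43,  t_7 = 32,  t_8 = 47,  t_9 = 48,  t_{10} = 52,  t_{11} = 9,  t_{12} = 14,  t_{13} = 34,  t_{14} = 55,  t_{15} = 21,  t_{16} = 3,  t_{17} = 49,  t_{18} = 56,  t_{19} = 25,  t_{20} = 19,  t_{21} = 54,  t_{22} = 17,  t_{23} = 46,  t_{24} = 44,  t_{25} = 36,  t_{26} = 4,  t_{27} = 53,  t_{28} = 13,  t_{29} = 30,  t_{30} = 39.
Since t_{30} = t_1 = 39, the sequence is periodic with period 29.

29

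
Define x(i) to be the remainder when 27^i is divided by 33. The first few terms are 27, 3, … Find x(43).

15

We have x(1) = 27,  x(2) = 3,  x(3) = 15,  x(4) = 9,  x(5) = 12,  x(6) = 27.
Since x(6) = x(1) = 27, the sequence is periodic with period 5.
So x(43) = x(1 + ((43-1) mod 5)) = x(3) = 15.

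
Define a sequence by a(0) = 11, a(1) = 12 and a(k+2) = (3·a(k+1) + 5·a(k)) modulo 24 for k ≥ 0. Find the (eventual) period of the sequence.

12

Listing terms: a(0) = 11,  a(1) = 12,  a(2) = 19,  a(3) = 21,  a(4) = 14,  a(5) = 3,  a(6) = 7,  a(7) = 12,  a(8) = 23,  a(9) = 9,  a(10) = 22,  a(11) = 15,  a(12) = 11,  a(13) = 12.
Since (a(12), a(13)) = (a(0), a(1)) = (11, 12) (two consecutive terms determine the rest), the sequence is periodic with period 12.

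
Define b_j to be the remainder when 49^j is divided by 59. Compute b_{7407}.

We have b_0 = 1; b_1 = 49; b_2 = 41; b_3 = 3; b_4 = 29; b_5 = 5; b_6 = 9; b_7 = 28; b_8 = 15; b_9 = 27; b_{10} = 25; b_{11} = 45; b_{12} = 22; b_{13} = 16; b_{14} = 17; b_{15} = 7; b_{16} = 48; b_{17} = 51; b_{18} = 21; b_{19} = 26; b_{20} = 35; b_{21} = 4; b_{22} = 19; b_{23} = 46; b_{24} = 12; b_{25} = 57; b_{26} = 20; b_{27} = 36; b_{28} = 53; b_{29} = 1.
Since b_{29} = b_0 = 1, the sequence is periodic with period 29.
(7407 - 0) mod 29 = 12, so b_{7407} = b_{12} = 22.

22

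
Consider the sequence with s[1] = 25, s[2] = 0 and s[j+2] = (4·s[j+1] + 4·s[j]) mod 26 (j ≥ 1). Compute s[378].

Listing terms: s[1] = 25; s[2] = 0; s[3] = 22; s[4] = 10; s[5] = 24; s[6] = 6; s[7] = 16; s[8] = 10; s[9] = 0; s[10] = 14; s[11] = 4; s[12] = 20; s[13] = 18; s[14] = 22; s[15] = 4; s[16] = 0; s[17] = 16; s[18] = 12; s[19] = 8; s[20] = 2; s[21] = 14; s[22] = 12; s[23] = 0; s[24] = 22.
Since (s[23], s[24]) = (s[2], s[3]) = (0, 22) (two consecutive terms determine the rest), the sequence is eventually periodic: after a pre-period of length 1 it cycles with period 21.
For j ≥ 2, s[j] depends only on (j - 2) mod 21. (378 - 2) mod 21 = 19, so s[378] = s[21] = 14.

14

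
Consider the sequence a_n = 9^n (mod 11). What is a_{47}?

Listing terms: a_1 = 9,  a_2 = 4,  a_3 = 3,  a_4 = 5,  a_5 = 1,  a_6 = 9.
The sequence repeats with period 5.
So a_{47} = a_{1 + ((47-1) mod 5)} = a_2 = 4.

4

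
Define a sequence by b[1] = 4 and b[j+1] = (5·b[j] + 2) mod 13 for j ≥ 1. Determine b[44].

3

We have b[1] = 4; b[2] = 9; b[3] = 8; b[4] = 3; b[5] = 4.
Since b[5] = b[1] = 4, the sequence is periodic with period 4.
So b[44] = b[1 + ((44-1) mod 4)] = b[4] = 3.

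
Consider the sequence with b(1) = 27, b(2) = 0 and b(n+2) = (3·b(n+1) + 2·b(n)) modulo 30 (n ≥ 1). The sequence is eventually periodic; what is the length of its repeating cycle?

24

Computing terms: b(1) = 27,  b(2) = 0,  b(3) = 24,  b(4) = 12,  b(5) = 24,  b(6) = 6,  b(7) = 6,  b(8) = 0,  b(9) = 12,  b(10) = 6,  b(11) = 12,  b(12) = 18,  b(13) = 18,  b(14) = 0,  b(15) = 6,  b(16) = 18,  b(17) = 6,  b(18) = 24,  b(19) = 24,  b(20) = 0,  b(21) = 18,  b(22) = 24,  b(23) = 18,  b(24) = 12,  b(25) = 12,  b(26) = 0,  b(27) = 24.
Since (b(26), b(27)) = (b(2), b(3)) = (0, 24) (two consecutive terms determine the rest), the sequence is eventually periodic: after a pre-period of length 1 it cycles with period 24.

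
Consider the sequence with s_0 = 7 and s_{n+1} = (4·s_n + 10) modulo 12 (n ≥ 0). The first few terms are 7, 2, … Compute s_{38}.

6

We have s_0 = 7,  s_1 = 2,  s_2 = 6,  s_3 = 10,  s_4 = 2.
Since s_4 = s_1 = 2, the sequence is eventually periodic: after a pre-period of length 1 it cycles with period 3.
For n ≥ 1, s_n depends only on (n - 1) mod 3. (38 - 1) mod 3 = 1, so s_{38} = s_2 = 6.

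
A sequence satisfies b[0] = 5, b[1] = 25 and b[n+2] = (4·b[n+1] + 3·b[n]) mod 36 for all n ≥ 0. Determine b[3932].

Computing terms: b[0] = 5; b[1] = 25; b[2] = 7; b[3] = 31; b[4] = 1; b[5] = 25; b[6] = 31; b[7] = 19; b[8] = 25; b[9] = 13; b[10] = 19; b[11] = 7; b[12] = 13; b[13] = 1; b[14] = 7; b[15] = 31.
Since (b[14], b[15]) = (b[2], b[3]) = (7, 31) (two consecutive terms determine the rest), the sequence is eventually periodic: after a pre-period of length 2 it cycles with period 12.
For n ≥ 2, b[n] depends only on (n - 2) mod 12. (3932 - 2) mod 12 = 6, so b[3932] = b[8] = 25.

25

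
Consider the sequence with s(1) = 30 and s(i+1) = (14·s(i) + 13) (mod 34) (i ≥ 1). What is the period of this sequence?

16

s(1) = 30,  s(2) = 25,  s(3) = 23,  s(4) = 29,  s(5) = 11,  s(6) = 31,  s(7) = 5,  s(8) = 15,  s(9) = 19,  s(10) = 7,  s(11) = 9,  s(12) = 3,  s(13) = 21,  s(14) = 1,  s(15) = 27,  s(16) = 17,  s(17) = 13,  s(18) = 25.
Since s(18) = s(2) = 25, the sequence is eventually periodic: after a pre-period of length 1 it cycles with period 16.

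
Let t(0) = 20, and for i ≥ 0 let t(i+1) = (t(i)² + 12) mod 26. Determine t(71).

t(0) = 20; t(1) = 22; t(2) = 2; t(3) = 16; t(4) = 8; t(5) = 24; t(6) = 16.
Since t(6) = t(3) = 16, the sequence is eventually periodic: after a pre-period of length 3 it cycles with period 3.
For i ≥ 3, t(i) depends only on (i - 3) mod 3. (71 - 3) mod 3 = 2, so t(71) = t(5) = 24.

24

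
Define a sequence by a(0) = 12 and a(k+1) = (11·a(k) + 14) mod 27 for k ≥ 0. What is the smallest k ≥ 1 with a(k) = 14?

Listing terms: a(0) = 12; a(1) = 11; a(2) = 0; a(3) = 14; a(4) = 6; a(5) = 26; a(6) = 3; a(7) = 20; a(8) = 18; a(9) = 23; a(10) = 24; a(11) = 8; a(12) = 21; a(13) = 2; a(14) = 9; a(15) = 5; a(16) = 15; a(17) = 17; a(18) = 12.
The sequence repeats with period 18.
The value 14 first appears (with k ≥ 1) at a(3).

3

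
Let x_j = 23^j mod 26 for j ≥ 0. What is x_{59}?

Computing terms: x_0 = 1; x_1 = 23; x_2 = 9; x_3 = 25; x_4 = 3; x_5 = 17; x_6 = 1.
The sequence repeats with period 6.
(59 - 0) mod 6 = 5, so x_{59} = x_5 = 17.

17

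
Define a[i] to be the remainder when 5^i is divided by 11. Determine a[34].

9

Computing terms: a[1] = 5, a[2] = 3, a[3] = 4, a[4] = 9, a[5] = 1, a[6] = 5.
The sequence repeats with period 5.
So a[34] = a[1 + ((34-1) mod 5)] = a[4] = 9.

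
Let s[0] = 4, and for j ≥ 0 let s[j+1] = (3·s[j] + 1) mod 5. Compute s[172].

4

Computing terms: s[0] = 4,  s[1] = 3,  s[2] = 0,  s[3] = 1,  s[4] = 4.
The sequence repeats with period 4.
(172 - 0) mod 4 = 0, so s[172] = s[0] = 4.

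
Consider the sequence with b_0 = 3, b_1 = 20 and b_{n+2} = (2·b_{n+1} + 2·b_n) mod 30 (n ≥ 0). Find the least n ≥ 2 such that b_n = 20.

We have b_0 = 3, b_1 = 20, b_2 = 16, b_3 = 12, b_4 = 26, b_5 = 16, b_6 = 24, b_7 = 20, b_8 = 28, b_9 = 6, b_{10} = 8, b_{11} = 28, b_{12} = 12, b_{13} = 20, b_{14} = 4, b_{15} = 18, b_{16} = 14, b_{17} = 4, b_{18} = 6, b_{19} = 20, b_{20} = 22, b_{21} = 24, b_{22} = 2, b_{23} = 22, b_{24} = 18, b_{25} = 20, b_{26} = 16.
Since (b_{25}, b_{26}) = (b_1, b_2) = (20, 16) (two consecutive terms determine the rest), the sequence is eventually periodic: after a pre-period of length 1 it cycles with period 24.
The value 20 first appears (with n ≥ 2) at b_7.

7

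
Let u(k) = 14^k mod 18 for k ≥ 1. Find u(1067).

u(1) = 14,  u(2) = 16,  u(3) = 8,  u(4) = 4,  u(5) = 2,  u(6) = 10,  u(7) = 14.
The sequence repeats with period 6.
So u(1067) = u(1 + ((1067-1) mod 6)) = u(5) = 2.

2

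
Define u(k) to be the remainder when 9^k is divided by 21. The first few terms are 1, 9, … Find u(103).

We have u(0) = 1, u(1) = 9, u(2) = 18, u(3) = 15, u(4) = 9.
Since u(4) = u(1) = 9, the sequence is eventually periodic: after a pre-period of length 1 it cycles with period 3.
For k ≥ 1, u(k) depends only on (k - 1) mod 3. (103 - 1) mod 3 = 0, so u(103) = u(1) = 9.

9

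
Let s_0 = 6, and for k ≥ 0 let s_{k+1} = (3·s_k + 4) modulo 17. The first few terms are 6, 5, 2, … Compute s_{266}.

11

s_0 = 6; s_1 = 5; s_2 = 2; s_3 = 10; s_4 = 0; s_5 = 4; s_6 = 16; s_7 = 1; s_8 = 7; s_9 = 8; s_{10} = 11; s_{11} = 3; s_{12} = 13; s_{13} = 9; s_{14} = 14; s_{15} = 12; s_{16} = 6.
The sequence repeats with period 16.
(266 - 0) mod 16 = 10, so s_{266} = s_{10} = 11.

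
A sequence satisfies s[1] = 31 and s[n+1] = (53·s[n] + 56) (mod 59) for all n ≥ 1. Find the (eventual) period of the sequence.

29

We have s[1] = 31,  s[2] = 47,  s[3] = 10,  s[4] = 55,  s[5] = 21,  s[6] = 48,  s[7] = 4,  s[8] = 32,  s[9] = 41,  s[10] = 46,  s[11] = 16,  s[12] = 19,  s[13] = 1,  s[14] = 50,  s[15] = 51,  s[16] = 45,  s[17] = 22,  s[18] = 42,  s[19] = 40,  s[20] = 52,  s[21] = 39,  s[22] = 58,  s[23] = 3,  s[24] = 38,  s[25] = 5,  s[26] = 26,  s[27] = 18,  s[28] = 7,  s[29] = 14,  s[30] = 31.
Since s[30] = s[1] = 31, the sequence is periodic with period 29.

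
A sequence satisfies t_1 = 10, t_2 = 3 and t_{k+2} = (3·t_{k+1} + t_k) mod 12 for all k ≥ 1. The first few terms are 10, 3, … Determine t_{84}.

Listing terms: t_1 = 10; t_2 = 3; t_3 = 7; t_4 = 0; t_5 = 7; t_6 = 9; t_7 = 10; t_8 = 3.
Since (t_7, t_8) = (t_1, t_2) = (10, 3) (two consecutive terms determine the rest), the sequence is periodic with period 6.
So t_{84} = t_{1 + ((84-1) mod 6)} = t_6 = 9.

9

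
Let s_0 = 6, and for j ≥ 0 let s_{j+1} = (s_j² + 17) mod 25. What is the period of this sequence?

We have s_0 = 6; s_1 = 3; s_2 = 1; s_3 = 18; s_4 = 16; s_5 = 23; s_6 = 21; s_7 = 8; s_8 = 6.
Since s_8 = s_0 = 6, the sequence is periodic with period 8.

8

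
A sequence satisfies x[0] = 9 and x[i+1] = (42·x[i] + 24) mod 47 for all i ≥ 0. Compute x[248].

14

We have x[0] = 9, x[1] = 26, x[2] = 35, x[3] = 37, x[4] = 27, x[5] = 30, x[6] = 15, x[7] = 43, x[8] = 44, x[9] = 39, x[10] = 17, x[11] = 33, x[12] = 0, x[13] = 24, x[14] = 45, x[15] = 34, x[16] = 42, x[17] = 2, x[18] = 14, x[19] = 1, x[20] = 19, x[21] = 23, x[22] = 3, x[23] = 9.
Since x[23] = x[0] = 9, the sequence is periodic with period 23.
So x[248] = x[0 + ((248-0) mod 23)] = x[18] = 14.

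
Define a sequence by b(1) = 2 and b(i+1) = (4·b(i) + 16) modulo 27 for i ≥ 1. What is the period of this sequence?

Computing terms: b(1) = 2,  b(2) = 24,  b(3) = 4,  b(4) = 5,  b(5) = 9,  b(6) = 25,  b(7) = 8,  b(8) = 21,  b(9) = 19,  b(10) = 11,  b(11) = 6,  b(12) = 13,  b(13) = 14,  b(14) = 18,  b(15) = 7,  b(16) = 17,  b(17) = 3,  b(18) = 1,  b(19) = 20,  b(20) = 15,  b(21) = 22,  b(22) = 23,  b(23) = 0,  b(24) = 16,  b(25) = 26,  b(26) = 12,  b(27) = 10,  b(28) = 2.
Since b(28) = b(1) = 2, the sequence is periodic with period 27.

27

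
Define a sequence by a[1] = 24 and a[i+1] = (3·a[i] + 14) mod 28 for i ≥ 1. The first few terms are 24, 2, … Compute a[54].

22

We have a[1] = 24,  a[2] = 2,  a[3] = 20,  a[4] = 18,  a[5] = 12,  a[6] = 22,  a[7] = 24.
Since a[7] = a[1] = 24, the sequence is periodic with period 6.
So a[54] = a[1 + ((54-1) mod 6)] = a[6] = 22.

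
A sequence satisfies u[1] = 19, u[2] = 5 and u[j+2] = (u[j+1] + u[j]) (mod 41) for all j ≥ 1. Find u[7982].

Computing terms: u[1] = 19; u[2] = 5; u[3] = 24; u[4] = 29; u[5] = 12; u[6] = 0; u[7] = 12; u[8] = 12; u[9] = 24; u[10] = 36; u[11] = 19; u[12] = 14; u[13] = 33; u[14] = 6; u[15] = 39; u[16] = 4; u[17] = 2; u[18] = 6; u[19] = 8; u[20] = 14; u[21] = 22; u[22] = 36; u[23] = 17; u[24] = 12; u[25] = 29; u[26] = 0; u[27] = 29; u[28] = 29; u[29] = 17; u[30] = 5; u[31] = 22; u[32] = 27; u[33] = 8; u[34] = 35; u[35] = 2; u[36] = 37; u[37] = 39; u[38] = 35; u[39] = 33; u[40] = 27; u[41] = 19; u[42] = 5.
The sequence repeats with period 40.
(7982 - 1) mod 40 = 21, so u[7982] = u[22] = 36.

36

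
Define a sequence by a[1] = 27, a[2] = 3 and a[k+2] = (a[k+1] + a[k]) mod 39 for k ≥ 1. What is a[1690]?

6

Listing terms: a[1] = 27; a[2] = 3; a[3] = 30; a[4] = 33; a[5] = 24; a[6] = 18; a[7] = 3; a[8] = 21; a[9] = 24; a[10] = 6; a[11] = 30; a[12] = 36; a[13] = 27; a[14] = 24; a[15] = 12; a[16] = 36; a[17] = 9; a[18] = 6; a[19] = 15; a[20] = 21; a[21] = 36; a[22] = 18; a[23] = 15; a[24] = 33; a[25] = 9; a[26] = 3; a[27] = 12; a[28] = 15; a[29] = 27; a[30] = 3.
Since (a[29], a[30]) = (a[1], a[2]) = (27, 3) (two consecutive terms determine the rest), the sequence is periodic with period 28.
So a[1690] = a[1 + ((1690-1) mod 28)] = a[10] = 6.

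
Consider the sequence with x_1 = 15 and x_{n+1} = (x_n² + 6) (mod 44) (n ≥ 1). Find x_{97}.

11

x_1 = 15, x_2 = 11, x_3 = 39, x_4 = 31, x_5 = 43, x_6 = 7, x_7 = 11.
Since x_7 = x_2 = 11, the sequence is eventually periodic: after a pre-period of length 1 it cycles with period 5.
For n ≥ 2, x_n depends only on (n - 2) mod 5. (97 - 2) mod 5 = 0, so x_{97} = x_2 = 11.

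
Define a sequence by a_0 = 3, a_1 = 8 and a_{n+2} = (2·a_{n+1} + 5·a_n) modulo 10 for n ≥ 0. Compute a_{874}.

We have a_0 = 3, a_1 = 8, a_2 = 1, a_3 = 2, a_4 = 9, a_5 = 8, a_6 = 1.
Since (a_5, a_6) = (a_1, a_2) = (8, 1) (two consecutive terms determine the rest), the sequence is eventually periodic: after a pre-period of length 1 it cycles with period 4.
For n ≥ 1, a_n depends only on (n - 1) mod 4. (874 - 1) mod 4 = 1, so a_{874} = a_2 = 1.

1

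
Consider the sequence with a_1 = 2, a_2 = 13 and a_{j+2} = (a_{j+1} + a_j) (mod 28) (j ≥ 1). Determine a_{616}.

Listing terms: a_1 = 2, a_2 = 13, a_3 = 15, a_4 = 0, a_5 = 15, a_6 = 15, a_7 = 2, a_8 = 17, a_9 = 19, a_{10} = 8, a_{11} = 27, a_{12} = 7, a_{13} = 6, a_{14} = 13, a_{15} = 19, a_{16} = 4, a_{17} = 23, a_{18} = 27, a_{19} = 22, a_{20} = 21, a_{21} = 15, a_{22} = 8, a_{23} = 23, a_{24} = 3, a_{25} = 26, a_{26} = 1, a_{27} = 27, a_{28} = 0, a_{29} = 27, a_{30} = 27, a_{31} = 26, a_{32} = 25, a_{33} = 23, a_{34} = 20, a_{35} = 15, a_{36} = 7, a_{37} = 22, a_{38} = 1, a_{39} = 23, a_{40} = 24, a_{41} = 19, a_{42} = 15, a_{43} = 6, a_{44} = 21, a_{45} = 27, a_{46} = 20, a_{47} = 19, a_{48} = 11, a_{49} = 2, a_{50} = 13.
The sequence repeats with period 48.
So a_{616} = a_{1 + ((616-1) mod 48)} = a_{40} = 24.

24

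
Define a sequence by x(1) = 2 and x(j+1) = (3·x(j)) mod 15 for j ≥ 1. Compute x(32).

9

Computing terms: x(1) = 2; x(2) = 6; x(3) = 3; x(4) = 9; x(5) = 12; x(6) = 6.
Since x(6) = x(2) = 6, the sequence is eventually periodic: after a pre-period of length 1 it cycles with period 4.
For j ≥ 2, x(j) depends only on (j - 2) mod 4. (32 - 2) mod 4 = 2, so x(32) = x(4) = 9.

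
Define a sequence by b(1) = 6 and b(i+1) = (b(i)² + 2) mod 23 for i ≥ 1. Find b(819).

We have b(1) = 6; b(2) = 15; b(3) = 20; b(4) = 11; b(5) = 8; b(6) = 20.
Since b(6) = b(3) = 20, the sequence is eventually periodic: after a pre-period of length 2 it cycles with period 3.
For i ≥ 3, b(i) depends only on (i - 3) mod 3. (819 - 3) mod 3 = 0, so b(819) = b(3) = 20.

20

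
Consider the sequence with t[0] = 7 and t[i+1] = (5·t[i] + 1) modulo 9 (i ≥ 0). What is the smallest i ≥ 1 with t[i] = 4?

4

t[0] = 7,  t[1] = 0,  t[2] = 1,  t[3] = 6,  t[4] = 4,  t[5] = 3,  t[6] = 7.
Since t[6] = t[0] = 7, the sequence is periodic with period 6.
The value 4 first appears (with i ≥ 1) at t[4].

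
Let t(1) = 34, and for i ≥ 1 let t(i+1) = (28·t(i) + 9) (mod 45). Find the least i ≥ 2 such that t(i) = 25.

4

Computing terms: t(1) = 34,  t(2) = 16,  t(3) = 7,  t(4) = 25,  t(5) = 34.
The sequence repeats with period 4.
The value 25 first appears (with i ≥ 2) at t(4).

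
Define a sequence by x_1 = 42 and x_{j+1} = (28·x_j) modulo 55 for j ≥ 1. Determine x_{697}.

12

x_1 = 42; x_2 = 21; x_3 = 38; x_4 = 19; x_5 = 37; x_6 = 46; x_7 = 23; x_8 = 39; x_9 = 47; x_{10} = 51; x_{11} = 53; x_{12} = 54; x_{13} = 27; x_{14} = 41; x_{15} = 48; x_{16} = 24; x_{17} = 12; x_{18} = 6; x_{19} = 3; x_{20} = 29; x_{21} = 42.
Since x_{21} = x_1 = 42, the sequence is periodic with period 20.
So x_{697} = x_{1 + ((697-1) mod 20)} = x_{17} = 12.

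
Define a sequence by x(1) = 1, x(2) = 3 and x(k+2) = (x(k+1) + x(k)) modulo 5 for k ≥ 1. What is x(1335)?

4

x(1) = 1,  x(2) = 3,  x(3) = 4,  x(4) = 2,  x(5) = 1,  x(6) = 3.
The sequence repeats with period 4.
(1335 - 1) mod 4 = 2, so x(1335) = x(3) = 4.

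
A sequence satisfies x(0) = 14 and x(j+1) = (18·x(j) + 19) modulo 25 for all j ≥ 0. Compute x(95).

15

x(0) = 14, x(1) = 21, x(2) = 22, x(3) = 15, x(4) = 14.
The sequence repeats with period 4.
So x(95) = x(0 + ((95-0) mod 4)) = x(3) = 15.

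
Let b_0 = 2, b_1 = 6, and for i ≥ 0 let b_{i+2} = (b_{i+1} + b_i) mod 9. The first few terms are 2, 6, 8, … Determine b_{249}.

3

We have b_0 = 2,  b_1 = 6,  b_2 = 8,  b_3 = 5,  b_4 = 4,  b_5 = 0,  b_6 = 4,  b_7 = 4,  b_8 = 8,  b_9 = 3,  b_{10} = 2,  b_{11} = 5,  b_{12} = 7,  b_{13} = 3,  b_{14} = 1,  b_{15} = 4,  b_{16} = 5,  b_{17} = 0,  b_{18} = 5,  b_{19} = 5,  b_{20} = 1,  b_{21} = 6,  b_{22} = 7,  b_{23} = 4,  b_{24} = 2,  b_{25} = 6.
Since (b_{24}, b_{25}) = (b_0, b_1) = (2, 6) (two consecutive terms determine the rest), the sequence is periodic with period 24.
(249 - 0) mod 24 = 9, so b_{249} = b_9 = 3.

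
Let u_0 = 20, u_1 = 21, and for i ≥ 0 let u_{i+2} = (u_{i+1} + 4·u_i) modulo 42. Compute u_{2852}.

We have u_0 = 20, u_1 = 21, u_2 = 17, u_3 = 17, u_4 = 1, u_5 = 27, u_6 = 31, u_7 = 13, u_8 = 11, u_9 = 21, u_{10} = 23, u_{11} = 23, u_{12} = 31, u_{13} = 39, u_{14} = 37, u_{15} = 25, u_{16} = 5, u_{17} = 21, u_{18} = 41, u_{19} = 41, u_{20} = 37, u_{21} = 33, u_{22} = 13, u_{23} = 19, u_{24} = 29, u_{25} = 21, u_{26} = 11, u_{27} = 11, u_{28} = 13, u_{29} = 15, u_{30} = 25, u_{31} = 1, u_{32} = 17, u_{33} = 21, u_{34} = 5, u_{35} = 5, u_{36} = 25, u_{37} = 3, u_{38} = 19, u_{39} = 31, u_{40} = 23, u_{41} = 21, u_{42} = 29, u_{43} = 29, u_{44} = 19, u_{45} = 9, u_{46} = 1, u_{47} = 37, u_{48} = 41, u_{49} = 21, u_{50} = 17.
Since (u_{49}, u_{50}) = (u_1, u_2) = (21, 17) (two consecutive terms determine the rest), the sequence is eventually periodic: after a pre-period of length 1 it cycles with period 48.
For i ≥ 1, u_i depends only on (i - 1) mod 48. (2852 - 1) mod 48 = 19, so u_{2852} = u_{20} = 37.

37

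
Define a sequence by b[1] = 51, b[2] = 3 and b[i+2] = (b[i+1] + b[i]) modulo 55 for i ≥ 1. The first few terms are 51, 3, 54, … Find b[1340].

7

We have b[1] = 51, b[2] = 3, b[3] = 54, b[4] = 2, b[5] = 1, b[6] = 3, b[7] = 4, b[8] = 7, b[9] = 11, b[10] = 18, b[11] = 29, b[12] = 47, b[13] = 21, b[14] = 13, b[15] = 34, b[16] = 47, b[17] = 26, b[18] = 18, b[19] = 44, b[20] = 7, b[21] = 51, b[22] = 3.
Since (b[21], b[22]) = (b[1], b[2]) = (51, 3) (two consecutive terms determine the rest), the sequence is periodic with period 20.
So b[1340] = b[1 + ((1340-1) mod 20)] = b[20] = 7.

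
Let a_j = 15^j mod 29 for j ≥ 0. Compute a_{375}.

a_0 = 1, a_1 = 15, a_2 = 22, a_3 = 11, a_4 = 20, a_5 = 10, a_6 = 5, a_7 = 17, a_8 = 23, a_9 = 26, a_{10} = 13, a_{11} = 21, a_{12} = 25, a_{13} = 27, a_{14} = 28, a_{15} = 14, a_{16} = 7, a_{17} = 18, a_{18} = 9, a_{19} = 19, a_{20} = 24, a_{21} = 12, a_{22} = 6, a_{23} = 3, a_{24} = 16, a_{25} = 8, a_{26} = 4, a_{27} = 2, a_{28} = 1.
The sequence repeats with period 28.
So a_{375} = a_{0 + ((375-0) mod 28)} = a_{11} = 21.

21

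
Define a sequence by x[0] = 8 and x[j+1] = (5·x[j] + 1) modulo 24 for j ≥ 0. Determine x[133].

5

We have x[0] = 8,  x[1] = 17,  x[2] = 14,  x[3] = 23,  x[4] = 20,  x[5] = 5,  x[6] = 2,  x[7] = 11,  x[8] = 8.
The sequence repeats with period 8.
(133 - 0) mod 8 = 5, so x[133] = x[5] = 5.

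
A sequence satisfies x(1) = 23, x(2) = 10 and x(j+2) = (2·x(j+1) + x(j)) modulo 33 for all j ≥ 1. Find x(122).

We have x(1) = 23, x(2) = 10, x(3) = 10, x(4) = 30, x(5) = 4, x(6) = 5, x(7) = 14, x(8) = 0, x(9) = 14, x(10) = 28, x(11) = 4, x(12) = 3, x(13) = 10, x(14) = 23, x(15) = 23, x(16) = 3, x(17) = 29, x(18) = 28, x(19) = 19, x(20) = 0, x(21) = 19, x(22) = 5, x(23) = 29, x(24) = 30, x(25) = 23, x(26) = 10.
The sequence repeats with period 24.
So x(122) = x(1 + ((122-1) mod 24)) = x(2) = 10.

10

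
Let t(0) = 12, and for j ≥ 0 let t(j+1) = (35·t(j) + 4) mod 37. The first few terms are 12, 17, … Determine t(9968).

2

Computing terms: t(0) = 12; t(1) = 17; t(2) = 7; t(3) = 27; t(4) = 24; t(5) = 30; t(6) = 18; t(7) = 5; t(8) = 31; t(9) = 16; t(10) = 9; t(11) = 23; t(12) = 32; t(13) = 14; t(14) = 13; t(15) = 15; t(16) = 11; t(17) = 19; t(18) = 3; t(19) = 35; t(20) = 8; t(21) = 25; t(22) = 28; t(23) = 22; t(24) = 34; t(25) = 10; t(26) = 21; t(27) = 36; t(28) = 6; t(29) = 29; t(30) = 20; t(31) = 1; t(32) = 2; t(33) = 0; t(34) = 4; t(35) = 33; t(36) = 12.
Since t(36) = t(0) = 12, the sequence is periodic with period 36.
So t(9968) = t(0 + ((9968-0) mod 36)) = t(32) = 2.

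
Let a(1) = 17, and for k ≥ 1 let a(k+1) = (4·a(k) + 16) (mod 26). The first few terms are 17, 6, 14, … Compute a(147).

14

a(1) = 17,  a(2) = 6,  a(3) = 14,  a(4) = 20,  a(5) = 18,  a(6) = 10,  a(7) = 4,  a(8) = 6.
Since a(8) = a(2) = 6, the sequence is eventually periodic: after a pre-period of length 1 it cycles with period 6.
For k ≥ 2, a(k) depends only on (k - 2) mod 6. (147 - 2) mod 6 = 1, so a(147) = a(3) = 14.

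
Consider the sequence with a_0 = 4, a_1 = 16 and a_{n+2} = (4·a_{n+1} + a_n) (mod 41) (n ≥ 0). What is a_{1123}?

1

We have a_0 = 4,  a_1 = 16,  a_2 = 27,  a_3 = 1,  a_4 = 31,  a_5 = 2,  a_6 = 39,  a_7 = 35,  a_8 = 15,  a_9 = 13,  a_{10} = 26,  a_{11} = 35,  a_{12} = 2,  a_{13} = 2,  a_{14} = 10,  a_{15} = 1,  a_{16} = 14,  a_{17} = 16,  a_{18} = 37,  a_{19} = 0,  a_{20} = 37,  a_{21} = 25,  a_{22} = 14,  a_{23} = 40,  a_{24} = 10,  a_{25} = 39,  a_{26} = 2,  a_{27} = 6,  a_{28} = 26,  a_{29} = 28,  a_{30} = 15,  a_{31} = 6,  a_{32} = 39,  a_{33} = 39,  a_{34} = 31,  a_{35} = 40,  a_{36} = 27,  a_{37} = 25,  a_{38} = 4,  a_{39} = 0,  a_{40} = 4,  a_{41} = 16.
Since (a_{40}, a_{41}) = (a_0, a_1) = (4, 16) (two consecutive terms determine the rest), the sequence is periodic with period 40.
(1123 - 0) mod 40 = 3, so a_{1123} = a_3 = 1.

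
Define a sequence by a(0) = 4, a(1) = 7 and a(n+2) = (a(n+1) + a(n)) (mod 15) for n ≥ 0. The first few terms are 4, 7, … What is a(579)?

3

Computing terms: a(0) = 4; a(1) = 7; a(2) = 11; a(3) = 3; a(4) = 14; a(5) = 2; a(6) = 1; a(7) = 3; a(8) = 4; a(9) = 7.
Since (a(8), a(9)) = (a(0), a(1)) = (4, 7) (two consecutive terms determine the rest), the sequence is periodic with period 8.
So a(579) = a(0 + ((579-0) mod 8)) = a(3) = 3.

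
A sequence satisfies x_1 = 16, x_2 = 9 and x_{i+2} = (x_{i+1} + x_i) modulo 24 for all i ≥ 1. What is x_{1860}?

Listing terms: x_1 = 16,  x_2 = 9,  x_3 = 1,  x_4 = 10,  x_5 = 11,  x_6 = 21,  x_7 = 8,  x_8 = 5,  x_9 = 13,  x_{10} = 18,  x_{11} = 7,  x_{12} = 1,  x_{13} = 8,  x_{14} = 9,  x_{15} = 17,  x_{16} = 2,  x_{17} = 19,  x_{18} = 21,  x_{19} = 16,  x_{20} = 13,  x_{21} = 5,  x_{22} = 18,  x_{23} = 23,  x_{24} = 17,  x_{25} = 16,  x_{26} = 9.
The sequence repeats with period 24.
(1860 - 1) mod 24 = 11, so x_{1860} = x_{12} = 1.

1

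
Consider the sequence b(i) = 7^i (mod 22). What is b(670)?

Computing terms: b(0) = 1, b(1) = 7, b(2) = 5, b(3) = 13, b(4) = 3, b(5) = 21, b(6) = 15, b(7) = 17, b(8) = 9, b(9) = 19, b(10) = 1.
Since b(10) = b(0) = 1, the sequence is periodic with period 10.
So b(670) = b(0 + ((670-0) mod 10)) = b(0) = 1.

1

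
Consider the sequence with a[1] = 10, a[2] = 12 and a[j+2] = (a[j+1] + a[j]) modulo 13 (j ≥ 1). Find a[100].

1

Computing terms: a[1] = 10, a[2] = 12, a[3] = 9, a[4] = 8, a[5] = 4, a[6] = 12, a[7] = 3, a[8] = 2, a[9] = 5, a[10] = 7, a[11] = 12, a[12] = 6, a[13] = 5, a[14] = 11, a[15] = 3, a[16] = 1, a[17] = 4, a[18] = 5, a[19] = 9, a[20] = 1, a[21] = 10, a[22] = 11, a[23] = 8, a[24] = 6, a[25] = 1, a[26] = 7, a[27] = 8, a[28] = 2, a[29] = 10, a[30] = 12.
Since (a[29], a[30]) = (a[1], a[2]) = (10, 12) (two consecutive terms determine the rest), the sequence is periodic with period 28.
(100 - 1) mod 28 = 15, so a[100] = a[16] = 1.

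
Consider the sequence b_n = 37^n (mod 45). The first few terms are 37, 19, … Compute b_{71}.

b_1 = 37, b_2 = 19, b_3 = 28, b_4 = 1, b_5 = 37.
The sequence repeats with period 4.
So b_{71} = b_{1 + ((71-1) mod 4)} = b_3 = 28.

28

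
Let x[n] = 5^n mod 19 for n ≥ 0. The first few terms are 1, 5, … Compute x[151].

Computing terms: x[0] = 1,  x[1] = 5,  x[2] = 6,  x[3] = 11,  x[4] = 17,  x[5] = 9,  x[6] = 7,  x[7] = 16,  x[8] = 4,  x[9] = 1.
The sequence repeats with period 9.
(151 - 0) mod 9 = 7, so x[151] = x[7] = 16.

16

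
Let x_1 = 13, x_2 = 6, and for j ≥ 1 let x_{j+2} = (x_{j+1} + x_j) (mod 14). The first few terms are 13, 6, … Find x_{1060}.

11

x_1 = 13, x_2 = 6, x_3 = 5, x_4 = 11, x_5 = 2, x_6 = 13, x_7 = 1, x_8 = 0, x_9 = 1, x_{10} = 1, x_{11} = 2, x_{12} = 3, x_{13} = 5, x_{14} = 8, x_{15} = 13, x_{16} = 7, x_{17} = 6, x_{18} = 13, x_{19} = 5, x_{20} = 4, x_{21} = 9, x_{22} = 13, x_{23} = 8, x_{24} = 7, x_{25} = 1, x_{26} = 8, x_{27} = 9, x_{28} = 3, x_{29} = 12, x_{30} = 1, x_{31} = 13, x_{32} = 0, x_{33} = 13, x_{34} = 13, x_{35} = 12, x_{36} = 11, x_{37} = 9, x_{38} = 6, x_{39} = 1, x_{40} = 7, x_{41} = 8, x_{42} = 1, x_{43} = 9, x_{44} = 10, x_{45} = 5, x_{46} = 1, x_{47} = 6, x_{48} = 7, x_{49} = 13, x_{50} = 6.
Since (x_{49}, x_{50}) = (x_1, x_2) = (13, 6) (two consecutive terms determine the rest), the sequence is periodic with period 48.
So x_{1060} = x_{1 + ((1060-1) mod 48)} = x_4 = 11.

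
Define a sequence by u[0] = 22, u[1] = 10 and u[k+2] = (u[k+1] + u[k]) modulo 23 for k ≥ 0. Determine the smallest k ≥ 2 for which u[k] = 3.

33

Computing terms: u[0] = 22, u[1] = 10, u[2] = 9, u[3] = 19, u[4] = 5, u[5] = 1, u[6] = 6, u[7] = 7, u[8] = 13, u[9] = 20, u[10] = 10, u[11] = 7, u[12] = 17, u[13] = 1, u[14] = 18, u[15] = 19, u[16] = 14, u[17] = 10, u[18] = 1, u[19] = 11, u[20] = 12, u[21] = 0, u[22] = 12, u[23] = 12, u[24] = 1, u[25] = 13, u[26] = 14, u[27] = 4, u[28] = 18, u[29] = 22, u[30] = 17, u[31] = 16, u[32] = 10, u[33] = 3, u[34] = 13, u[35] = 16, u[36] = 6, u[37] = 22, u[38] = 5, u[39] = 4, u[40] = 9, u[41] = 13, u[42] = 22, u[43] = 12, u[44] = 11, u[45] = 0, u[46] = 11, u[47] = 11, u[48] = 22, u[49] = 10.
Since (u[48], u[49]) = (u[0], u[1]) = (22, 10) (two consecutive terms determine the rest), the sequence is periodic with period 48.
The value 3 first appears (with k ≥ 2) at u[33].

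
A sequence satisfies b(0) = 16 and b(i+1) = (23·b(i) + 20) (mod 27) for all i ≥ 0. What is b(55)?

Computing terms: b(0) = 16, b(1) = 10, b(2) = 7, b(3) = 19, b(4) = 25, b(5) = 1, b(6) = 16.
The sequence repeats with period 6.
(55 - 0) mod 6 = 1, so b(55) = b(1) = 10.

10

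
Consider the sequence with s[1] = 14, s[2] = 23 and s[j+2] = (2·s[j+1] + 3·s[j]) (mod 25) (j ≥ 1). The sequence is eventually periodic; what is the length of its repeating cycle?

We have s[1] = 14; s[2] = 23; s[3] = 13; s[4] = 20; s[5] = 4; s[6] = 18; s[7] = 23; s[8] = 0; s[9] = 19; s[10] = 13; s[11] = 8; s[12] = 5; s[13] = 9; s[14] = 8; s[15] = 18; s[16] = 10; s[17] = 24; s[18] = 3; s[19] = 3; s[20] = 15; s[21] = 14; s[22] = 23.
The sequence repeats with period 20.

20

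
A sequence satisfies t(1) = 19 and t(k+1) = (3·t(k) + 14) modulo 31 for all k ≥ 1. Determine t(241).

19

We have t(1) = 19,  t(2) = 9,  t(3) = 10,  t(4) = 13,  t(5) = 22,  t(6) = 18,  t(7) = 6,  t(8) = 1,  t(9) = 17,  t(10) = 3,  t(11) = 23,  t(12) = 21,  t(13) = 15,  t(14) = 28,  t(15) = 5,  t(16) = 29,  t(17) = 8,  t(18) = 7,  t(19) = 4,  t(20) = 26,  t(21) = 30,  t(22) = 11,  t(23) = 16,  t(24) = 0,  t(25) = 14,  t(26) = 25,  t(27) = 27,  t(28) = 2,  t(29) = 20,  t(30) = 12,  t(31) = 19.
The sequence repeats with period 30.
(241 - 1) mod 30 = 0, so t(241) = t(1) = 19.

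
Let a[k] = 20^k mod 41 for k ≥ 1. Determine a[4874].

23

Listing terms: a[1] = 20; a[2] = 31; a[3] = 5; a[4] = 18; a[5] = 32; a[6] = 25; a[7] = 8; a[8] = 37; a[9] = 2; a[10] = 40; a[11] = 21; a[12] = 10; a[13] = 36; a[14] = 23; a[15] = 9; a[16] = 16; a[17] = 33; a[18] = 4; a[19] = 39; a[20] = 1; a[21] = 20.
Since a[21] = a[1] = 20, the sequence is periodic with period 20.
So a[4874] = a[1 + ((4874-1) mod 20)] = a[14] = 23.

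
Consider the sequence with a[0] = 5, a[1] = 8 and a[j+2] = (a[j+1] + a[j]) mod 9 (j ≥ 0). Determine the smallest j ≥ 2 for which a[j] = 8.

a[0] = 5,  a[1] = 8,  a[2] = 4,  a[3] = 3,  a[4] = 7,  a[5] = 1,  a[6] = 8,  a[7] = 0,  a[8] = 8,  a[9] = 8,  a[10] = 7,  a[11] = 6,  a[12] = 4,  a[13] = 1,  a[14] = 5,  a[15] = 6,  a[16] = 2,  a[17] = 8,  a[18] = 1,  a[19] = 0,  a[20] = 1,  a[21] = 1,  a[22] = 2,  a[23] = 3,  a[24] = 5,  a[25] = 8.
The sequence repeats with period 24.
The value 8 first appears (with j ≥ 2) at a[6].

6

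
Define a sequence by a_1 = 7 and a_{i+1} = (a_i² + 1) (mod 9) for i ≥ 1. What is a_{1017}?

8

Listing terms: a_1 = 7, a_2 = 5, a_3 = 8, a_4 = 2, a_5 = 5.
Since a_5 = a_2 = 5, the sequence is eventually periodic: after a pre-period of length 1 it cycles with period 3.
For i ≥ 2, a_i depends only on (i - 2) mod 3. (1017 - 2) mod 3 = 1, so a_{1017} = a_3 = 8.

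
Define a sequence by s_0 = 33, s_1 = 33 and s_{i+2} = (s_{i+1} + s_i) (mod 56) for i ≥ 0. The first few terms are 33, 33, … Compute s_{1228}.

s_0 = 33, s_1 = 33, s_2 = 10, s_3 = 43, s_4 = 53, s_5 = 40, s_6 = 37, s_7 = 21, s_8 = 2, s_9 = 23, s_{10} = 25, s_{11} = 48, s_{12} = 17, s_{13} = 9, s_{14} = 26, s_{15} = 35, s_{16} = 5, s_{17} = 40, s_{18} = 45, s_{19} = 29, s_{20} = 18, s_{21} = 47, s_{22} = 9, s_{23} = 0, s_{24} = 9, s_{25} = 9, s_{26} = 18, s_{27} = 27, s_{28} = 45, s_{29} = 16, s_{30} = 5, s_{31} = 21, s_{32} = 26, s_{33} = 47, s_{34} = 17, s_{35} = 8, s_{36} = 25, s_{37} = 33, s_{38} = 2, s_{39} = 35, s_{40} = 37, s_{41} = 16, s_{42} = 53, s_{43} = 13, s_{44} = 10, s_{45} = 23, s_{46} = 33, s_{47} = 0, s_{48} = 33, s_{49} = 33.
The sequence repeats with period 48.
(1228 - 0) mod 48 = 28, so s_{1228} = s_{28} = 45.

45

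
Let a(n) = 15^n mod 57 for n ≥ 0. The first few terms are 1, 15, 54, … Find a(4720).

9

We have a(0) = 1,  a(1) = 15,  a(2) = 54,  a(3) = 12,  a(4) = 9,  a(5) = 21,  a(6) = 30,  a(7) = 51,  a(8) = 24,  a(9) = 18,  a(10) = 42,  a(11) = 3,  a(12) = 45,  a(13) = 48,  a(14) = 36,  a(15) = 27,  a(16) = 6,  a(17) = 33,  a(18) = 39,  a(19) = 15.
Since a(19) = a(1) = 15, the sequence is eventually periodic: after a pre-period of length 1 it cycles with period 18.
For n ≥ 1, a(n) depends only on (n - 1) mod 18. (4720 - 1) mod 18 = 3, so a(4720) = a(4) = 9.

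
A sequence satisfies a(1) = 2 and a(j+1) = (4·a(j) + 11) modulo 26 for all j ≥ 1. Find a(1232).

a(1) = 2, a(2) = 19, a(3) = 9, a(4) = 21, a(5) = 17, a(6) = 1, a(7) = 15, a(8) = 19.
Since a(8) = a(2) = 19, the sequence is eventually periodic: after a pre-period of length 1 it cycles with period 6.
For j ≥ 2, a(j) depends only on (j - 2) mod 6. (1232 - 2) mod 6 = 0, so a(1232) = a(2) = 19.

19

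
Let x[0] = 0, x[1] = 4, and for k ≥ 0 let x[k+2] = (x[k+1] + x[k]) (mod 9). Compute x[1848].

0

Computing terms: x[0] = 0, x[1] = 4, x[2] = 4, x[3] = 8, x[4] = 3, x[5] = 2, x[6] = 5, x[7] = 7, x[8] = 3, x[9] = 1, x[10] = 4, x[11] = 5, x[12] = 0, x[13] = 5, x[14] = 5, x[15] = 1, x[16] = 6, x[17] = 7, x[18] = 4, x[19] = 2, x[20] = 6, x[21] = 8, x[22] = 5, x[23] = 4, x[24] = 0, x[25] = 4.
Since (x[24], x[25]) = (x[0], x[1]) = (0, 4) (two consecutive terms determine the rest), the sequence is periodic with period 24.
(1848 - 0) mod 24 = 0, so x[1848] = x[0] = 0.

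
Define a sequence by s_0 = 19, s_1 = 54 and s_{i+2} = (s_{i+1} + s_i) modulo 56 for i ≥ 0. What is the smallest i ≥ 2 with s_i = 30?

Computing terms: s_0 = 19; s_1 = 54; s_2 = 17; s_3 = 15; s_4 = 32; s_5 = 47; s_6 = 23; s_7 = 14; s_8 = 37; s_9 = 51; s_{10} = 32; s_{11} = 27; s_{12} = 3; s_{13} = 30; s_{14} = 33; s_{15} = 7; s_{16} = 40; s_{17} = 47; s_{18} = 31; s_{19} = 22; s_{20} = 53; s_{21} = 19; s_{22} = 16; s_{23} = 35; s_{24} = 51; s_{25} = 30; s_{26} = 25; s_{27} = 55; s_{28} = 24; s_{29} = 23; s_{30} = 47; s_{31} = 14; s_{32} = 5; s_{33} = 19; s_{34} = 24; s_{35} = 43; s_{36} = 11; s_{37} = 54; s_{38} = 9; s_{39} = 7; s_{40} = 16; s_{41} = 23; s_{42} = 39; s_{43} = 6; s_{44} = 45; s_{45} = 51; s_{46} = 40; s_{47} = 35; s_{48} = 19; s_{49} = 54.
The sequence repeats with period 48.
The value 30 first appears (with i ≥ 2) at s_{13}.

13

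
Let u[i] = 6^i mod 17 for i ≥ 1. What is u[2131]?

12

Listing terms: u[1] = 6,  u[2] = 2,  u[3] = 12,  u[4] = 4,  u[5] = 7,  u[6] = 8,  u[7] = 14,  u[8] = 16,  u[9] = 11,  u[10] = 15,  u[11] = 5,  u[12] = 13,  u[13] = 10,  u[14] = 9,  u[15] = 3,  u[16] = 1,  u[17] = 6.
Since u[17] = u[1] = 6, the sequence is periodic with period 16.
(2131 - 1) mod 16 = 2, so u[2131] = u[3] = 12.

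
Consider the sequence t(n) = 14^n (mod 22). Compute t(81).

14

Computing terms: t(1) = 14, t(2) = 20, t(3) = 16, t(4) = 4, t(5) = 12, t(6) = 14.
Since t(6) = t(1) = 14, the sequence is periodic with period 5.
So t(81) = t(1 + ((81-1) mod 5)) = t(1) = 14.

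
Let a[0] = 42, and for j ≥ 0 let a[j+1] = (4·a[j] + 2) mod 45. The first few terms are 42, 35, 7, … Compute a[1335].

30

Computing terms: a[0] = 42; a[1] = 35; a[2] = 7; a[3] = 30; a[4] = 32; a[5] = 40; a[6] = 27; a[7] = 20; a[8] = 37; a[9] = 15; a[10] = 17; a[11] = 25; a[12] = 12; a[13] = 5; a[14] = 22; a[15] = 0; a[16] = 2; a[17] = 10; a[18] = 42.
The sequence repeats with period 18.
(1335 - 0) mod 18 = 3, so a[1335] = a[3] = 30.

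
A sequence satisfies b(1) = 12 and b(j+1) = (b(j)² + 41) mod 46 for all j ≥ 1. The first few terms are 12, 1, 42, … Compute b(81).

We have b(1) = 12,  b(2) = 1,  b(3) = 42,  b(4) = 11,  b(5) = 24,  b(6) = 19,  b(7) = 34,  b(8) = 1.
Since b(8) = b(2) = 1, the sequence is eventually periodic: after a pre-period of length 1 it cycles with period 6.
For j ≥ 2, b(j) depends only on (j - 2) mod 6. (81 - 2) mod 6 = 1, so b(81) = b(3) = 42.

42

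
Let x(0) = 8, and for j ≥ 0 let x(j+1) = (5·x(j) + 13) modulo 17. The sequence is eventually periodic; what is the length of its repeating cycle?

We have x(0) = 8,  x(1) = 2,  x(2) = 6,  x(3) = 9,  x(4) = 7,  x(5) = 14,  x(6) = 15,  x(7) = 3,  x(8) = 11,  x(9) = 0,  x(10) = 13,  x(11) = 10,  x(12) = 12,  x(13) = 5,  x(14) = 4,  x(15) = 16,  x(16) = 8.
Since x(16) = x(0) = 8, the sequence is periodic with period 16.

16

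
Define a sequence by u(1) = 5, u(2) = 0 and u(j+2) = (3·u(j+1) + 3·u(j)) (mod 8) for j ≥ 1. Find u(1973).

We have u(1) = 5, u(2) = 0, u(3) = 7, u(4) = 5, u(5) = 4, u(6) = 3, u(7) = 5, u(8) = 0.
Since (u(7), u(8)) = (u(1), u(2)) = (5, 0) (two consecutive terms determine the rest), the sequence is periodic with period 6.
(1973 - 1) mod 6 = 4, so u(1973) = u(5) = 4.

4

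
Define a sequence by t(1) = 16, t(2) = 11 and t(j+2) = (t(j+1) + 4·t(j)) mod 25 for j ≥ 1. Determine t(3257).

14

Computing terms: t(1) = 16,  t(2) = 11,  t(3) = 0,  t(4) = 19,  t(5) = 19,  t(6) = 20,  t(7) = 21,  t(8) = 1,  t(9) = 10,  t(10) = 14,  t(11) = 4,  t(12) = 10,  t(13) = 1,  t(14) = 16,  t(15) = 20,  t(16) = 9,  t(17) = 14,  t(18) = 0,  t(19) = 6,  t(20) = 6,  t(21) = 5,  t(22) = 4,  t(23) = 24,  t(24) = 15,  t(25) = 11,  t(26) = 21,  t(27) = 15,  t(28) = 24,  t(29) = 9,  t(30) = 5,  t(31) = 16,  t(32) = 11.
The sequence repeats with period 30.
(3257 - 1) mod 30 = 16, so t(3257) = t(17) = 14.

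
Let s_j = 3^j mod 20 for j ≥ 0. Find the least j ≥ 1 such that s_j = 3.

Computing terms: s_0 = 1; s_1 = 3; s_2 = 9; s_3 = 7; s_4 = 1.
The sequence repeats with period 4.
The value 3 first appears (with j ≥ 1) at s_1.

1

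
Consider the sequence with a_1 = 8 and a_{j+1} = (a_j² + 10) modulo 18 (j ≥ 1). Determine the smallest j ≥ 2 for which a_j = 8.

4

We have a_1 = 8,  a_2 = 2,  a_3 = 14,  a_4 = 8.
The sequence repeats with period 3.
The value 8 next appears (with j ≥ 2) at a_4.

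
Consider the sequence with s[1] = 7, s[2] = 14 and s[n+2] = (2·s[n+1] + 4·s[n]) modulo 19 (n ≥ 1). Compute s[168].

We have s[1] = 7, s[2] = 14, s[3] = 18, s[4] = 16, s[5] = 9, s[6] = 6, s[7] = 10, s[8] = 6, s[9] = 14, s[10] = 14, s[11] = 8, s[12] = 15, s[13] = 5, s[14] = 13, s[15] = 8, s[16] = 11, s[17] = 16, s[18] = 0, s[19] = 7, s[20] = 14.
Since (s[19], s[20]) = (s[1], s[2]) = (7, 14) (two consecutive terms determine the rest), the sequence is periodic with period 18.
(168 - 1) mod 18 = 5, so s[168] = s[6] = 6.

6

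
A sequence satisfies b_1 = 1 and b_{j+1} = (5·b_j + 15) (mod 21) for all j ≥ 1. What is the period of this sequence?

6

We have b_1 = 1, b_2 = 20, b_3 = 10, b_4 = 2, b_5 = 4, b_6 = 14, b_7 = 1.
Since b_7 = b_1 = 1, the sequence is periodic with period 6.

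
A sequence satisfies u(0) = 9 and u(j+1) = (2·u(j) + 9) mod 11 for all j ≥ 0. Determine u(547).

7

Listing terms: u(0) = 9,  u(1) = 5,  u(2) = 8,  u(3) = 3,  u(4) = 4,  u(5) = 6,  u(6) = 10,  u(7) = 7,  u(8) = 1,  u(9) = 0,  u(10) = 9.
Since u(10) = u(0) = 9, the sequence is periodic with period 10.
So u(547) = u(0 + ((547-0) mod 10)) = u(7) = 7.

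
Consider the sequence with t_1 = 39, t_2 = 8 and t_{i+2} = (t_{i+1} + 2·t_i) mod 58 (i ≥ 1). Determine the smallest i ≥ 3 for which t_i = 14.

t_1 = 39; t_2 = 8; t_3 = 28; t_4 = 44; t_5 = 42; t_6 = 14; t_7 = 40; t_8 = 10; t_9 = 32; t_{10} = 52; t_{11} = 0; t_{12} = 46; t_{13} = 46; t_{14} = 22; t_{15} = 56; t_{16} = 42; t_{17} = 38; t_{18} = 6; t_{19} = 24; t_{20} = 36; t_{21} = 26; t_{22} = 40; t_{23} = 34; t_{24} = 56; t_{25} = 8; t_{26} = 4; t_{27} = 20; t_{28} = 28; t_{29} = 10; t_{30} = 8; t_{31} = 28.
Since (t_{30}, t_{31}) = (t_2, t_3) = (8, 28) (two consecutive terms determine the rest), the sequence is eventually periodic: after a pre-period of length 1 it cycles with period 28.
The value 14 first appears (with i ≥ 3) at t_6.

6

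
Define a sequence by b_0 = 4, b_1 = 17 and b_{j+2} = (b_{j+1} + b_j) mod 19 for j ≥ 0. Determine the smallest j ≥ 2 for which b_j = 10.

8

Computing terms: b_0 = 4, b_1 = 17, b_2 = 2, b_3 = 0, b_4 = 2, b_5 = 2, b_6 = 4, b_7 = 6, b_8 = 10, b_9 = 16, b_{10} = 7, b_{11} = 4, b_{12} = 11, b_{13} = 15, b_{14} = 7, b_{15} = 3, b_{16} = 10, b_{17} = 13, b_{18} = 4, b_{19} = 17.
Since (b_{18}, b_{19}) = (b_0, b_1) = (4, 17) (two consecutive terms determine the rest), the sequence is periodic with period 18.
The value 10 first appears (with j ≥ 2) at b_8.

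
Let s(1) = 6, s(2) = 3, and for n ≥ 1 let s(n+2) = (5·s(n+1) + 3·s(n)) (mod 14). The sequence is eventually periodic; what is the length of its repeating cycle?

Listing terms: s(1) = 6,  s(2) = 3,  s(3) = 5,  s(4) = 6,  s(5) = 3.
Since (s(4), s(5)) = (s(1), s(2)) = (6, 3) (two consecutive terms determine the rest), the sequence is periodic with period 3.

3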